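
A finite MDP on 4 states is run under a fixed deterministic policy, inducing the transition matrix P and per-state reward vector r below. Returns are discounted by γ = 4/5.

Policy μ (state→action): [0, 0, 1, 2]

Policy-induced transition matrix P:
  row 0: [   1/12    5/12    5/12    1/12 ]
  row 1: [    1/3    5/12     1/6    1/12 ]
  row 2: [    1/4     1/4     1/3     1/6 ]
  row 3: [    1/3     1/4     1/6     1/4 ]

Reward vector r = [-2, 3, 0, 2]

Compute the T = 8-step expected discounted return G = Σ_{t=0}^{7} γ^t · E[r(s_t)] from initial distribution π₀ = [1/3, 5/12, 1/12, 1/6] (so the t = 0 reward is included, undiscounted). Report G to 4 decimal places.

t=0: π = [0.3333, 0.4167, 0.0833, 0.1667], E[r] = 0.9167, γ^t·E[r] = 0.916667, running G = 0.916667
t=1: π = [0.2431, 0.3750, 0.2639, 0.1181], E[r] = 0.8750, γ^t·E[r] = 0.700000, running G = 1.616667
t=2: π = [0.2506, 0.3530, 0.2714, 0.1250], E[r] = 0.8079, γ^t·E[r] = 0.517037, running G = 2.133704
t=3: π = [0.2481, 0.3506, 0.2745, 0.1268], E[r] = 0.8092, γ^t·E[r] = 0.414321, running G = 2.548025
t=4: π = [0.2484, 0.3498, 0.2744, 0.1273], E[r] = 0.8071, γ^t·E[r] = 0.330607, running G = 2.878632
t=5: π = [0.2484, 0.3497, 0.2745, 0.1274], E[r] = 0.8073, γ^t·E[r] = 0.264521, running G = 3.143153
t=6: π = [0.2484, 0.3497, 0.2745, 0.1274], E[r] = 0.8072, γ^t·E[r] = 0.211599, running G = 3.354752
t=7: π = [0.2484, 0.3497, 0.2745, 0.1275], E[r] = 0.8072, γ^t·E[r] = 0.169280, running G = 3.524033

G = 3.5240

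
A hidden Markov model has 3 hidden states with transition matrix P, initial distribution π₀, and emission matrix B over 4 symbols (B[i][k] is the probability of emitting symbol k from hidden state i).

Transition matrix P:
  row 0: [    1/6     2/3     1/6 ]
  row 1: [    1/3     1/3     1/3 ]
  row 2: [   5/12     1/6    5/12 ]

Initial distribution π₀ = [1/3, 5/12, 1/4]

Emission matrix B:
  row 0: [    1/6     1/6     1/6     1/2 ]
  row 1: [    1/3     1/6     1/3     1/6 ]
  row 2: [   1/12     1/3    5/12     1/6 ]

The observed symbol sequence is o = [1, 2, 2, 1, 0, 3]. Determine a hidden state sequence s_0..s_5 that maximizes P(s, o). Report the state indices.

path = [2, 2, 2, 0, 1, 0]

t=0: δ = [5.556e-02, 6.944e-02, 8.333e-02]  (obs o_0=1)
t=1: δ = [5.787e-03, 1.235e-02, 1.447e-02]  ψ = [2, 0, 2]  (obs o_1=2)
t=2: δ = [1.005e-03, 1.372e-03, 2.512e-03]  ψ = [2, 1, 2]  (obs o_2=2)
t=3: δ = [1.744e-04, 1.116e-04, 3.489e-04]  ψ = [2, 0, 2]  (obs o_3=1)
t=4: δ = [2.423e-05, 3.876e-05, 1.211e-05]  ψ = [2, 0, 2]  (obs o_4=0)
t=5: δ = [6.460e-06, 2.692e-06, 2.153e-06]  ψ = [1, 0, 1]  (obs o_5=3)
backtrack: best end state = 0; path = [2, 2, 2, 0, 1, 0]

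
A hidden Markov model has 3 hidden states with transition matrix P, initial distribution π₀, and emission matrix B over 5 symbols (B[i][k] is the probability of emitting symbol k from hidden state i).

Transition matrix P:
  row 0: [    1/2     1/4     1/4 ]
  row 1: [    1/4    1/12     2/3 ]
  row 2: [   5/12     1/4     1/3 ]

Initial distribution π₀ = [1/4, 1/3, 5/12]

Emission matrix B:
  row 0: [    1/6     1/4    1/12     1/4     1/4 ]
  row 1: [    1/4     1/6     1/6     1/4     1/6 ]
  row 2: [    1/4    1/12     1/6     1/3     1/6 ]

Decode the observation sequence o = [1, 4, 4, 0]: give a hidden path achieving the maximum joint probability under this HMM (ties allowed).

t=0: δ = [6.250e-02, 5.556e-02, 3.472e-02]  (obs o_0=1)
t=1: δ = [7.812e-03, 2.604e-03, 6.173e-03]  ψ = [0, 0, 1]  (obs o_1=4)
t=2: δ = [9.766e-04, 3.255e-04, 3.429e-04]  ψ = [0, 0, 2]  (obs o_2=4)
t=3: δ = [8.138e-05, 6.104e-05, 6.104e-05]  ψ = [0, 0, 0]  (obs o_3=0)
backtrack: best end state = 0; path = [0, 0, 0, 0]

path = [0, 0, 0, 0]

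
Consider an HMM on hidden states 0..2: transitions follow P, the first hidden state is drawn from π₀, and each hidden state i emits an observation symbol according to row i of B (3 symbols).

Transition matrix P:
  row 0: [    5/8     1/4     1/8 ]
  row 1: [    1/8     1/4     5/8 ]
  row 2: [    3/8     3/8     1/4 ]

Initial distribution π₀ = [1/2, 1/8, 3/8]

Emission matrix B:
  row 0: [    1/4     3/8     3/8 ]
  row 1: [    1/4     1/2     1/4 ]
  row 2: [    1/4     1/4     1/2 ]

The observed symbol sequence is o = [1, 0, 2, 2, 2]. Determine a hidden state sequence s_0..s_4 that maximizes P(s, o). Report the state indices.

path = [0, 0, 0, 0, 0]

t=0: δ = [1.875e-01, 6.250e-02, 9.375e-02]  (obs o_0=1)
t=1: δ = [2.930e-02, 1.172e-02, 9.766e-03]  ψ = [0, 0, 1]  (obs o_1=0)
t=2: δ = [6.866e-03, 1.831e-03, 3.662e-03]  ψ = [0, 0, 1]  (obs o_2=2)
t=3: δ = [1.609e-03, 4.292e-04, 5.722e-04]  ψ = [0, 0, 1]  (obs o_3=2)
t=4: δ = [3.772e-04, 1.006e-04, 1.341e-04]  ψ = [0, 0, 1]  (obs o_4=2)
backtrack: best end state = 0; path = [0, 0, 0, 0, 0]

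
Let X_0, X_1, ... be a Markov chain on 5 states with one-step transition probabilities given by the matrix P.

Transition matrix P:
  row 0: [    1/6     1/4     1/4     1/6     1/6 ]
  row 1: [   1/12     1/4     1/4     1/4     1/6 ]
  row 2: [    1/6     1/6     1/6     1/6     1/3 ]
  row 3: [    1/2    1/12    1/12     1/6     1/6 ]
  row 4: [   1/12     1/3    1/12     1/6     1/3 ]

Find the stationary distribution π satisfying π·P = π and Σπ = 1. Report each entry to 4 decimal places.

π = [0.1903, 0.2247, 0.1664, 0.1854, 0.2333]

Balance equations π_j = Σ_i π_i·P[i][j]:
  π_0 = 1/6·π_0 + 1/12·π_1 + 1/6·π_2 + 1/2·π_3 + 1/12·π_4
  π_1 = 1/4·π_0 + 1/4·π_1 + 1/6·π_2 + 1/12·π_3 + 1/3·π_4
  π_2 = 1/4·π_0 + 1/4·π_1 + 1/6·π_2 + 1/12·π_3 + 1/12·π_4
  π_3 = 1/6·π_0 + 1/4·π_1 + 1/6·π_2 + 1/6·π_3 + 1/6·π_4
  normalize: π_0 + π_1 + π_2 + π_3 + π_4 = 1
Solving the linear system gives exactly π = [310/1629, 122/543, 271/1629, 302/1629, 380/1629].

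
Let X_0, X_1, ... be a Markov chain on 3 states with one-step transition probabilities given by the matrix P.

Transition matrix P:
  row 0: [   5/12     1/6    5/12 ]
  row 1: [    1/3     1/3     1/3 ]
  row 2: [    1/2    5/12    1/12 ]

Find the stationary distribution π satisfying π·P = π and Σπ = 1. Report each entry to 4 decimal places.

π = [0.4172, 0.2883, 0.2945]

Balance equations π_j = Σ_i π_i·P[i][j]:
  π_0 = 5/12·π_0 + 1/3·π_1 + 1/2·π_2
  π_1 = 1/6·π_0 + 1/3·π_1 + 5/12·π_2
  normalize: π_0 + π_1 + π_2 = 1
Solving the linear system gives exactly π = [68/163, 47/163, 48/163].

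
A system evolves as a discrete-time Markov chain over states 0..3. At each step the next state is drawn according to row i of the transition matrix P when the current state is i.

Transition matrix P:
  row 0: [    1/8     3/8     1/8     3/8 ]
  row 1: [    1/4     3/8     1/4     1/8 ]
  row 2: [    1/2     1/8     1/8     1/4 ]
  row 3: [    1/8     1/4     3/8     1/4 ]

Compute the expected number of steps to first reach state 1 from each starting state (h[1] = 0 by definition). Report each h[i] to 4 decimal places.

First-step conditioning: h[1] = 0; for i ≠ 1, h[i] = 1 + Σ_k P[i][k]·h[k].
  h[0] = 1 + 1/8·h[0] + 1/8·h[2] + 3/8·h[3]
  h[2] = 1 + 1/2·h[0] + 1/8·h[2] + 1/4·h[3]
  h[3] = 1 + 1/8·h[0] + 3/8·h[2] + 1/4·h[3]
Solving the 3×3 linear system over states ≠ 1 gives exactly h = [592/169, 0, 56/13, 688/169] (h[1] = 0 is the target).

h = [3.5030, 0.0000, 4.3077, 4.0710]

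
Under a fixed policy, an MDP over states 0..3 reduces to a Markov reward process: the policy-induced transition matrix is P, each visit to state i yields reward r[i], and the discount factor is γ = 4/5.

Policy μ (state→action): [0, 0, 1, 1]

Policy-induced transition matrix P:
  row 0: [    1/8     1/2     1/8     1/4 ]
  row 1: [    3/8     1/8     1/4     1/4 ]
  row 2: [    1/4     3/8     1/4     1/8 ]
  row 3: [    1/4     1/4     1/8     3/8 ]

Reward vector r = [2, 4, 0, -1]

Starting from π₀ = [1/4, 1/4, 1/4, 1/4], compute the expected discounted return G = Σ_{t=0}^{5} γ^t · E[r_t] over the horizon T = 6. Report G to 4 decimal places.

t=0: π = [0.2500, 0.2500, 0.2500, 0.2500], E[r] = 1.2500, γ^t·E[r] = 1.250000, running G = 1.250000
t=1: π = [0.2500, 0.3125, 0.1875, 0.2500], E[r] = 1.5000, γ^t·E[r] = 1.200000, running G = 2.450000
t=2: π = [0.2578, 0.2969, 0.1875, 0.2578], E[r] = 1.4453, γ^t·E[r] = 0.925000, running G = 3.375000
t=3: π = [0.2549, 0.3008, 0.1855, 0.2588], E[r] = 1.4541, γ^t·E[r] = 0.744500, running G = 4.119500
t=4: π = [0.2557, 0.2993, 0.1858, 0.2592], E[r] = 1.4496, γ^t·E[r] = 0.593750, running G = 4.713250
t=5: π = [0.2554, 0.2997, 0.1856, 0.2592], E[r] = 1.4507, γ^t·E[r] = 0.475365, running G = 5.188615

G = 5.1886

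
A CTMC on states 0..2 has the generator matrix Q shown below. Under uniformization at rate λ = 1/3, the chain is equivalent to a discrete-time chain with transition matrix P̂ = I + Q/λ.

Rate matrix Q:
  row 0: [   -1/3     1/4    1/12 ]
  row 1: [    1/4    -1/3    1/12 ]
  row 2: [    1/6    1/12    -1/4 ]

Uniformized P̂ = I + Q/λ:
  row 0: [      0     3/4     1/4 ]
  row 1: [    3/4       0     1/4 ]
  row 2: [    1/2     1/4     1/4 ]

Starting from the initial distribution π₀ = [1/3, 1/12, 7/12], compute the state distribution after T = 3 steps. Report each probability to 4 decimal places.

t=0: π = [0.3333, 0.0833, 0.5833]
t=1: π = [0.3542, 0.3958, 0.2500]
t=2: π = [0.4219, 0.3281, 0.2500]
t=3: π = [0.3711, 0.3789, 0.2500]

π = [0.3711, 0.3789, 0.2500]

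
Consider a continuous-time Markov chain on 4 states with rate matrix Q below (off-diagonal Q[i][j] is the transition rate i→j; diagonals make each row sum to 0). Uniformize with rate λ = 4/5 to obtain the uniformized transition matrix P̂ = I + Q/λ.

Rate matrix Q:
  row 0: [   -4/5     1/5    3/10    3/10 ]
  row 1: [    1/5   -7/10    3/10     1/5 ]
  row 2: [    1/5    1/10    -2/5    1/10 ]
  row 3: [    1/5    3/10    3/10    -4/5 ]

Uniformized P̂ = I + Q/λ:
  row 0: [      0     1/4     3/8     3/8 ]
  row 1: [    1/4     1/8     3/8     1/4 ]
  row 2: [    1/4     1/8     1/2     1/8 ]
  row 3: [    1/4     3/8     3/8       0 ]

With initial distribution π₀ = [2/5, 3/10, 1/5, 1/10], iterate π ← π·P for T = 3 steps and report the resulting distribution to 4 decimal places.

π = [0.1969, 0.1906, 0.4281, 0.1844]

t=0: π = [0.4000, 0.3000, 0.2000, 0.1000]
t=1: π = [0.1500, 0.2000, 0.4000, 0.2500]
t=2: π = [0.2125, 0.2063, 0.4250, 0.1563]
t=3: π = [0.1969, 0.1906, 0.4281, 0.1844]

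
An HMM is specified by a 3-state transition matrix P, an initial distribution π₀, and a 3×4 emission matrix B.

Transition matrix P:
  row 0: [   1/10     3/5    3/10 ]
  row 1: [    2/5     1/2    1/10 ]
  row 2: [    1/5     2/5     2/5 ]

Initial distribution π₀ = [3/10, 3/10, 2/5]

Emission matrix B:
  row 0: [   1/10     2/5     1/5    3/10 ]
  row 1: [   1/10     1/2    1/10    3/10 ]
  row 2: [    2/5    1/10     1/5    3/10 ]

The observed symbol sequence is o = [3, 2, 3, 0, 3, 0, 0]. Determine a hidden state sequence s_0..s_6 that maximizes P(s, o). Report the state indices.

path = [2, 2, 2, 2, 2, 2, 2]

t=0: δ = [9.000e-02, 9.000e-02, 1.200e-01]  (obs o_0=3)
t=1: δ = [7.200e-03, 5.400e-03, 9.600e-03]  ψ = [1, 0, 2]  (obs o_1=2)
t=2: δ = [6.480e-04, 1.296e-03, 1.152e-03]  ψ = [1, 0, 2]  (obs o_2=3)
t=3: δ = [5.184e-05, 6.480e-05, 1.843e-04]  ψ = [1, 1, 2]  (obs o_3=0)
t=4: δ = [1.106e-05, 2.212e-05, 2.212e-05]  ψ = [2, 2, 2]  (obs o_4=3)
t=5: δ = [8.847e-07, 1.106e-06, 3.539e-06]  ψ = [1, 1, 2]  (obs o_5=0)
t=6: δ = [7.078e-08, 1.416e-07, 5.662e-07]  ψ = [2, 2, 2]  (obs o_6=0)
backtrack: best end state = 2; path = [2, 2, 2, 2, 2, 2, 2]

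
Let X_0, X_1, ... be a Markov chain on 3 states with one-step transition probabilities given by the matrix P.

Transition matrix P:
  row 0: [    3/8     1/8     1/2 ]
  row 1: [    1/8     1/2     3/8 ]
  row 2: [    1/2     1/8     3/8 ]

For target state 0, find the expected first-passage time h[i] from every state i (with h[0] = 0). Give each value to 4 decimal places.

h = [0.0000, 3.7647, 2.3529]

First-step conditioning: h[0] = 0; for i ≠ 0, h[i] = 1 + Σ_k P[i][k]·h[k].
  h[1] = 1 + 1/2·h[1] + 3/8·h[2]
  h[2] = 1 + 1/8·h[1] + 3/8·h[2]
Solving the 2×2 linear system over states ≠ 0 gives exactly h = [0, 64/17, 40/17] (h[0] = 0 is the target).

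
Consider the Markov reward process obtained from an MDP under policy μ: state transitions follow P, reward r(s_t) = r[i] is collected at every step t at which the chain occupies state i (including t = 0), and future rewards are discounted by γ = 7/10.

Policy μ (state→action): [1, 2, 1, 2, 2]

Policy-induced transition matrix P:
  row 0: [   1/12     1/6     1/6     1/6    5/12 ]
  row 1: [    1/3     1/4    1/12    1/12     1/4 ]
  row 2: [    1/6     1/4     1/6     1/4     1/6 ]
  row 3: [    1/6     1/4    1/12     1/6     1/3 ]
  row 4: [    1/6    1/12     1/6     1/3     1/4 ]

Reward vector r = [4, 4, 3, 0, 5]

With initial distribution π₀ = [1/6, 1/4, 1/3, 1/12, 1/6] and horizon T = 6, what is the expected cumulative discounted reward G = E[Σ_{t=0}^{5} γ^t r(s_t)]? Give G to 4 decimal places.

G = 9.9445

t=0: π = [0.1667, 0.2500, 0.3333, 0.0833, 0.1667], E[r] = 3.5000, γ^t·E[r] = 3.500000, running G = 3.500000
t=1: π = [0.1944, 0.2083, 0.1389, 0.2014, 0.2569], E[r] = 3.3125, γ^t·E[r] = 2.318750, running G = 5.818750
t=2: π = [0.1852, 0.1910, 0.1325, 0.2037, 0.2876], E[r] = 3.3403, γ^t·E[r] = 1.636736, running G = 7.455486
t=3: π = [0.1831, 0.1866, 0.1338, 0.2097, 0.2868], E[r] = 3.3141, γ^t·E[r] = 1.136733, running G = 8.592219
t=4: π = [0.1825, 0.1869, 0.1336, 0.2101, 0.2868], E[r] = 3.3130, γ^t·E[r] = 0.795441, running G = 9.387661
t=5: π = [0.1826, 0.1870, 0.1336, 0.2100, 0.2868], E[r] = 3.3131, γ^t·E[r] = 0.556830, running G = 9.944490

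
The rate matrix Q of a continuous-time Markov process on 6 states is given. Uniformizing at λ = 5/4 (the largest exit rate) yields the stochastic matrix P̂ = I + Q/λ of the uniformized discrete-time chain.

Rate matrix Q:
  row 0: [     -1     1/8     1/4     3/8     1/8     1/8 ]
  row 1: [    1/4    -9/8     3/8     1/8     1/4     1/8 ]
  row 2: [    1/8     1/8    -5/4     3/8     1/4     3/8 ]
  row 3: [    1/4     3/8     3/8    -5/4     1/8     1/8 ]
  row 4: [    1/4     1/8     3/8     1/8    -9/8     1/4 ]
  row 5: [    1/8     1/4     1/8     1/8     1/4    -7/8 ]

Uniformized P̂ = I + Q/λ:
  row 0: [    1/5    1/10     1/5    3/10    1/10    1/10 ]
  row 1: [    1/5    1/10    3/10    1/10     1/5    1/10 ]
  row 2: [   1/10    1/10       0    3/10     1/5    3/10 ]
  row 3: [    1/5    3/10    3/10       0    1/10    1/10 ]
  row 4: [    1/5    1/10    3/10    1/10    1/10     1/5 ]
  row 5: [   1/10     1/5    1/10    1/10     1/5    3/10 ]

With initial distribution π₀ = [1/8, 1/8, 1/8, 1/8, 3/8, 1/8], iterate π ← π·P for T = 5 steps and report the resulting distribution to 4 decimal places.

t=0: π = [0.1250, 0.1250, 0.1250, 0.1250, 0.3750, 0.1250]
t=1: π = [0.1750, 0.1375, 0.2250, 0.1375, 0.1375, 0.1875]
t=2: π = [0.1588, 0.1463, 0.1775, 0.1663, 0.1550, 0.1963]
t=3: π = [0.1626, 0.1529, 0.1916, 0.1506, 0.1520, 0.1903]
t=4: π = [0.1618, 0.1492, 0.1882, 0.1558, 0.1535, 0.1916]
t=5: π = [0.1620, 0.1503, 0.1890, 0.1544, 0.1529, 0.1913]

π = [0.1620, 0.1503, 0.1890, 0.1544, 0.1529, 0.1913]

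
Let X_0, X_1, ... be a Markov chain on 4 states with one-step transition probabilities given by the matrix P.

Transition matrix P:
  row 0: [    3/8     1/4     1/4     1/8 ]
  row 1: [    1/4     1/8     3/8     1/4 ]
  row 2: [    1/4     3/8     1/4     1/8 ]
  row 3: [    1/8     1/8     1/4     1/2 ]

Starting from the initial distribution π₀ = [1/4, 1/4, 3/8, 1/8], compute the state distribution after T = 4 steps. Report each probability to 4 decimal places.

t=0: π = [0.2500, 0.2500, 0.3750, 0.1250]
t=1: π = [0.2656, 0.2500, 0.2813, 0.2031]
t=2: π = [0.2578, 0.2285, 0.2813, 0.2324]
t=3: π = [0.2532, 0.2275, 0.2786, 0.2407]
t=4: π = [0.2516, 0.2263, 0.2784, 0.2437]

π = [0.2516, 0.2263, 0.2784, 0.2437]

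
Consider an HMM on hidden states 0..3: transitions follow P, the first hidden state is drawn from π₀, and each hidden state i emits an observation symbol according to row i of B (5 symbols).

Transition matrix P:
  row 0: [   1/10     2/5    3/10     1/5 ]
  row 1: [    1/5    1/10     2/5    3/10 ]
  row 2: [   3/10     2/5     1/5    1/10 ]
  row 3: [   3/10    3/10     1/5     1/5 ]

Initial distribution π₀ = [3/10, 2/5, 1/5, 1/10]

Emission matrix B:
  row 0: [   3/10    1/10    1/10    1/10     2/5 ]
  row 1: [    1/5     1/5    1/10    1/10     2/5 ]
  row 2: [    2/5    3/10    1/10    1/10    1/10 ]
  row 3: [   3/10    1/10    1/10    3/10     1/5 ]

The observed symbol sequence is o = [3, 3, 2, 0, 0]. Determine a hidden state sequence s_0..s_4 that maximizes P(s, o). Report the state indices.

t=0: δ = [3.000e-02, 4.000e-02, 2.000e-02, 3.000e-02]  (obs o_0=3)
t=1: δ = [9.000e-04, 1.200e-03, 1.600e-03, 3.600e-03]  ψ = [3, 0, 1, 1]  (obs o_1=3)
t=2: δ = [1.080e-04, 1.080e-04, 7.200e-05, 7.200e-05]  ψ = [3, 3, 3, 3]  (obs o_2=2)
t=3: δ = [6.480e-06, 8.640e-06, 1.728e-05, 9.720e-06]  ψ = [1, 0, 1, 1]  (obs o_3=0)
t=4: δ = [1.555e-06, 1.382e-06, 1.382e-06, 7.776e-07]  ψ = [2, 2, 1, 1]  (obs o_4=0)
backtrack: best end state = 0; path = [1, 3, 1, 2, 0]

path = [1, 3, 1, 2, 0]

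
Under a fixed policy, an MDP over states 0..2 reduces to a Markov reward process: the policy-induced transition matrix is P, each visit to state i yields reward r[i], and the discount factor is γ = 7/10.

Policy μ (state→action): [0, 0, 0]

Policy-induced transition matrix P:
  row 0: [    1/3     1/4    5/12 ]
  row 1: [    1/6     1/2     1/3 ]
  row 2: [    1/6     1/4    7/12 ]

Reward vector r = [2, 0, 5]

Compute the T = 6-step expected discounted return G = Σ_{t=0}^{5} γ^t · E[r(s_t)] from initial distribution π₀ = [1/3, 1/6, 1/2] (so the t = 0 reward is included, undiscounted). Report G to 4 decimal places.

t=0: π = [0.3333, 0.1667, 0.5000], E[r] = 3.1667, γ^t·E[r] = 3.166667, running G = 3.166667
t=1: π = [0.2222, 0.2917, 0.4861], E[r] = 2.8750, γ^t·E[r] = 2.012500, running G = 5.179167
t=2: π = [0.2037, 0.3229, 0.4734], E[r] = 2.7743, γ^t·E[r] = 1.359410, running G = 6.538576
t=3: π = [0.2006, 0.3307, 0.4687], E[r] = 2.7445, γ^t·E[r] = 0.941364, running G = 7.479941
t=4: π = [0.2001, 0.3327, 0.4672], E[r] = 2.7363, γ^t·E[r] = 0.656981, running G = 8.136921
t=5: π = [0.2000, 0.3332, 0.4668], E[r] = 2.7341, γ^t·E[r] = 0.459519, running G = 8.596441

G = 8.5964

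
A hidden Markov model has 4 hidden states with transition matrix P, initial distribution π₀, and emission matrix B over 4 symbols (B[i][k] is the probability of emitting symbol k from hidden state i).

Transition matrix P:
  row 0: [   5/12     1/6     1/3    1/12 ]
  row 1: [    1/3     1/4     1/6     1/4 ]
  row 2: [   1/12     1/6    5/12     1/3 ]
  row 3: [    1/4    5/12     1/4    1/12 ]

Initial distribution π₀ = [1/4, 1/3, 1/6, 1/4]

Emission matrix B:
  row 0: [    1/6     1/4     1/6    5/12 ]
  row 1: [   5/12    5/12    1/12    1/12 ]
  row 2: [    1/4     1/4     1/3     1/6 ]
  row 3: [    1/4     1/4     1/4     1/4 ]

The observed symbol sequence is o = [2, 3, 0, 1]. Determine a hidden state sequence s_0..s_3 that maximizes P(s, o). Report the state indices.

path = [2, 3, 1, 1]

t=0: δ = [4.167e-02, 2.778e-02, 5.556e-02, 6.250e-02]  (obs o_0=2)
t=1: δ = [7.234e-03, 2.170e-03, 3.858e-03, 4.630e-03]  ψ = [0, 3, 2, 2]  (obs o_1=3)
t=2: δ = [5.023e-04, 8.038e-04, 6.028e-04, 3.215e-04]  ψ = [0, 3, 0, 2]  (obs o_2=0)
t=3: δ = [6.698e-05, 8.372e-05, 6.279e-05, 5.023e-05]  ψ = [1, 1, 2, 1]  (obs o_3=1)
backtrack: best end state = 1; path = [2, 3, 1, 1]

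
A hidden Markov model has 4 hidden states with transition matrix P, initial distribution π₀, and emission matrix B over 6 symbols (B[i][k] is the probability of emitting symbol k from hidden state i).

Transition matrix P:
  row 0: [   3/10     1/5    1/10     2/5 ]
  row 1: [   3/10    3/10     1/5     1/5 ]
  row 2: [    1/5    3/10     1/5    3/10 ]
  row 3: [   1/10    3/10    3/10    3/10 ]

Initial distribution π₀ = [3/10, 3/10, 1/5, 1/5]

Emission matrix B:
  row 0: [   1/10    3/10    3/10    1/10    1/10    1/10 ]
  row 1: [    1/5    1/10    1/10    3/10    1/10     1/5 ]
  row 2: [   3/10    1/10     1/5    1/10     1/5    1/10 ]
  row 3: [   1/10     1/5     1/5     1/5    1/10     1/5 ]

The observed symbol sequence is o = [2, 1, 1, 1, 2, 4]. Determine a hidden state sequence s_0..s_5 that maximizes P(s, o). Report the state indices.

path = [0, 0, 0, 0, 3, 2]

t=0: δ = [9.000e-02, 3.000e-02, 4.000e-02, 4.000e-02]  (obs o_0=2)
t=1: δ = [8.100e-03, 1.800e-03, 1.200e-03, 7.200e-03]  ψ = [0, 0, 3, 0]  (obs o_1=1)
t=2: δ = [7.290e-04, 2.160e-04, 2.160e-04, 6.480e-04]  ψ = [0, 3, 3, 0]  (obs o_2=1)
t=3: δ = [6.561e-05, 1.944e-05, 1.944e-05, 5.832e-05]  ψ = [0, 3, 3, 0]  (obs o_3=1)
t=4: δ = [5.905e-06, 1.750e-06, 3.499e-06, 5.249e-06]  ψ = [0, 3, 3, 0]  (obs o_4=2)
t=5: δ = [1.771e-07, 1.575e-07, 3.149e-07, 2.362e-07]  ψ = [0, 3, 3, 0]  (obs o_5=4)
backtrack: best end state = 2; path = [0, 0, 0, 0, 3, 2]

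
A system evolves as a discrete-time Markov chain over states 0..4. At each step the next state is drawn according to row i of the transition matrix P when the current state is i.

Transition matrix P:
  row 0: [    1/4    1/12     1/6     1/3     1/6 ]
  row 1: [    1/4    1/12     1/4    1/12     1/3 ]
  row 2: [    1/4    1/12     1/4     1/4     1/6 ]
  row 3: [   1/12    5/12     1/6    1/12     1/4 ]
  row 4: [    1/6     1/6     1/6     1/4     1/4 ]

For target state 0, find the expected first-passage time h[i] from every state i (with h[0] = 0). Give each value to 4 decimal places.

h = [0.0000, 4.9746, 5.0219, 5.7581, 5.4741]

First-step conditioning: h[0] = 0; for i ≠ 0, h[i] = 1 + Σ_k P[i][k]·h[k].
  h[1] = 1 + 1/12·h[1] + 1/4·h[2] + 1/12·h[3] + 1/3·h[4]
  h[2] = 1 + 1/12·h[1] + 1/4·h[2] + 1/4·h[3] + 1/6·h[4]
  h[3] = 1 + 5/12·h[1] + 1/6·h[2] + 1/12·h[3] + 1/4·h[4]
  h[4] = 1 + 1/6·h[1] + 1/6·h[2] + 1/4·h[3] + 1/4·h[4]
Solving the 4×4 linear system over states ≠ 0 gives exactly h = [0, 5676/1141, 5730/1141, 6570/1141, 6246/1141] (h[0] = 0 is the target).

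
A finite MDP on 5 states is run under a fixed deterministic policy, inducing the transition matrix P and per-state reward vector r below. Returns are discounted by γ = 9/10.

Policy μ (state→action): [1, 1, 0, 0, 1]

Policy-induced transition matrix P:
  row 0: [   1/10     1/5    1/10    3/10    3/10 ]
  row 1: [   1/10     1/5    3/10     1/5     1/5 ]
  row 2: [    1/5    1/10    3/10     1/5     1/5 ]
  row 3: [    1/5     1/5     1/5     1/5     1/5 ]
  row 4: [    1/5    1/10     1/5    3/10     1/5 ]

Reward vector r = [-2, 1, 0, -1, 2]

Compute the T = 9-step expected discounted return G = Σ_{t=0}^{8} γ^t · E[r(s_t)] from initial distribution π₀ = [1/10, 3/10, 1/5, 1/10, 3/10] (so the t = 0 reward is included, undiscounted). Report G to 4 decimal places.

G = 0.6737

t=0: π = [0.1000, 0.3000, 0.2000, 0.1000, 0.3000], E[r] = 0.6000, γ^t·E[r] = 0.600000, running G = 0.600000
t=1: π = [0.1600, 0.1500, 0.2400, 0.2400, 0.2100], E[r] = 0.0100, γ^t·E[r] = 0.009000, running G = 0.609000
t=2: π = [0.1690, 0.1550, 0.2230, 0.2370, 0.2160], E[r] = 0.0120, γ^t·E[r] = 0.009720, running G = 0.618720
t=3: π = [0.1676, 0.1561, 0.2209, 0.2385, 0.2169], E[r] = 0.0162, γ^t·E[r] = 0.011810, running G = 0.630530
t=4: π = [0.1676, 0.1562, 0.2209, 0.2385, 0.2168], E[r] = 0.0160, γ^t·E[r] = 0.010517, running G = 0.641047
t=5: π = [0.1676, 0.1562, 0.2210, 0.2384, 0.2168], E[r] = 0.0161, γ^t·E[r] = 0.009499, running G = 0.650546
t=6: π = [0.1676, 0.1562, 0.2210, 0.2384, 0.2168], E[r] = 0.0161, γ^t·E[r] = 0.008547, running G = 0.659093
t=7: π = [0.1676, 0.1562, 0.2210, 0.2384, 0.2168], E[r] = 0.0161, γ^t·E[r] = 0.007692, running G = 0.666785
t=8: π = [0.1676, 0.1562, 0.2210, 0.2384, 0.2168], E[r] = 0.0161, γ^t·E[r] = 0.006923, running G = 0.673708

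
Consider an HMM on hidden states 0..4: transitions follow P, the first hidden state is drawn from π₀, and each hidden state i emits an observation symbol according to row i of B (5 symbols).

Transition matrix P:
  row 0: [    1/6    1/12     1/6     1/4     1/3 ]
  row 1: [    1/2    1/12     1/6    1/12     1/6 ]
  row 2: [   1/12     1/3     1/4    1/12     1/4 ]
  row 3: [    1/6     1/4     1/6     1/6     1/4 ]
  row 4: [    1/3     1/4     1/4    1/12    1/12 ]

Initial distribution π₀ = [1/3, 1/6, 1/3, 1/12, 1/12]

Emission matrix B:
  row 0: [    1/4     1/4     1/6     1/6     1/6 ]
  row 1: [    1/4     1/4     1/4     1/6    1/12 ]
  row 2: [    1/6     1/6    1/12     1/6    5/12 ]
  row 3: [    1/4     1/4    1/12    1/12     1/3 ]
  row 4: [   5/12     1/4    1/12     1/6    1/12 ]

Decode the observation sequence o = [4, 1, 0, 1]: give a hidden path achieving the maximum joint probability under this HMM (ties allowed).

t=0: δ = [5.556e-02, 1.389e-02, 1.389e-01, 2.778e-02, 6.944e-03]  (obs o_0=4)
t=1: δ = [2.894e-03, 1.157e-02, 5.787e-03, 3.472e-03, 8.681e-03]  ψ = [2, 2, 2, 0, 2]  (obs o_1=1)
t=2: δ = [1.447e-03, 5.425e-04, 3.617e-04, 2.411e-04, 8.038e-04]  ψ = [1, 4, 4, 1, 1]  (obs o_2=0)
t=3: δ = [6.782e-05, 5.023e-05, 4.019e-05, 9.042e-05, 1.206e-04]  ψ = [1, 4, 0, 0, 0]  (obs o_3=1)
backtrack: best end state = 4; path = [2, 1, 0, 4]

path = [2, 1, 0, 4]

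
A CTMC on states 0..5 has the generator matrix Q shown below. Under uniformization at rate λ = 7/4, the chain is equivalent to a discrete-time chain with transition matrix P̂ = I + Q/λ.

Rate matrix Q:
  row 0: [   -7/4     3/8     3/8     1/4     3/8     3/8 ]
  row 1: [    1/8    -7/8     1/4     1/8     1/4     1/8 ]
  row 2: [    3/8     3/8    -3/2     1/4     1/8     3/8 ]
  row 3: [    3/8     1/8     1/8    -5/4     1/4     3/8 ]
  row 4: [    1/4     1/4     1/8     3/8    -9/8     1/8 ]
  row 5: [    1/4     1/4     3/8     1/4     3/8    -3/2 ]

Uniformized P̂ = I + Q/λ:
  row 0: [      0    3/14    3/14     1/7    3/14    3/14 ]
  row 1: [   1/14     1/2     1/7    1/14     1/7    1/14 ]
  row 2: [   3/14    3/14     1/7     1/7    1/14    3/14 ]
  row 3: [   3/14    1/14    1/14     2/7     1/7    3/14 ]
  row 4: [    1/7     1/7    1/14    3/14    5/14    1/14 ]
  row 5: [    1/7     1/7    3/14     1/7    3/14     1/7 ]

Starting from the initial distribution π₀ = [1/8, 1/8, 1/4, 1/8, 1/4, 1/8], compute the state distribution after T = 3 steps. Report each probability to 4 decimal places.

t=0: π = [0.1250, 0.1250, 0.2500, 0.1250, 0.2500, 0.1250]
t=1: π = [0.1429, 0.2054, 0.1339, 0.1696, 0.1964, 0.1518]
t=2: π = [0.1295, 0.2239, 0.1378, 0.1665, 0.1964, 0.1460]
t=3: π = [0.1301, 0.2300, 0.1366, 0.1647, 0.1948, 0.1438]

π = [0.1301, 0.2300, 0.1366, 0.1647, 0.1948, 0.1438]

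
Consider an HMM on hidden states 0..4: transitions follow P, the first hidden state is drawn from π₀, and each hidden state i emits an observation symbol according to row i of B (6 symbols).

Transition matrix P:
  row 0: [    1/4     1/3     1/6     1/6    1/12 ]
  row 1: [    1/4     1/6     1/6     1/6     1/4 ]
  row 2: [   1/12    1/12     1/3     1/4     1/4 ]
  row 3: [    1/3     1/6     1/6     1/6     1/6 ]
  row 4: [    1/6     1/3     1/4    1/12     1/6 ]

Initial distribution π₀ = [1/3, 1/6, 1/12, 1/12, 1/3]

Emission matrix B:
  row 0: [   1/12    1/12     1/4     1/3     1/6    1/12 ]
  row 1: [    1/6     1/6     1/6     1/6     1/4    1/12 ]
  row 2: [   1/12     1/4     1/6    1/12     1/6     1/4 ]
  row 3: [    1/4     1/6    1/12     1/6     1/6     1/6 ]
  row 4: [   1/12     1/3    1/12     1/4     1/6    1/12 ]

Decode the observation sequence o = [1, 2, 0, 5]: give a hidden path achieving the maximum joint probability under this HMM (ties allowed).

t=0: δ = [2.778e-02, 2.778e-02, 2.083e-02, 1.389e-02, 1.111e-01]  (obs o_0=1)
t=1: δ = [4.630e-03, 6.173e-03, 4.630e-03, 7.716e-04, 1.543e-03]  ψ = [4, 4, 4, 4, 4]  (obs o_1=2)
t=2: δ = [1.286e-04, 2.572e-04, 1.286e-04, 2.894e-04, 1.286e-04]  ψ = [1, 0, 2, 2, 1]  (obs o_2=0)
t=3: δ = [8.038e-06, 4.019e-06, 1.206e-05, 8.038e-06, 5.358e-06]  ψ = [3, 3, 3, 3, 1]  (obs o_3=5)
backtrack: best end state = 2; path = [4, 2, 3, 2]

path = [4, 2, 3, 2]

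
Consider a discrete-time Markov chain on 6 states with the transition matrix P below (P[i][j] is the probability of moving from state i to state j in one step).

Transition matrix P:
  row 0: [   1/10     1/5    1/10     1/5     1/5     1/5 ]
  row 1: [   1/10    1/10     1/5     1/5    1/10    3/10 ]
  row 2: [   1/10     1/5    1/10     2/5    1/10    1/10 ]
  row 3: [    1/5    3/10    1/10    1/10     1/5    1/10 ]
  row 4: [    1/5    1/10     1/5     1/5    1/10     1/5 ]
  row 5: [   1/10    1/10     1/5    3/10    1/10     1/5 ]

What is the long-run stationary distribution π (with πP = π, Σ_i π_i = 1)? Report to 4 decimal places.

Balance equations π_j = Σ_i π_i·P[i][j]:
  π_0 = 1/10·π_0 + 1/10·π_1 + 1/10·π_2 + 1/5·π_3 + 1/5·π_4 + 1/10·π_5
  π_1 = 1/5·π_0 + 1/10·π_1 + 1/5·π_2 + 3/10·π_3 + 1/10·π_4 + 1/10·π_5
  π_2 = 1/10·π_0 + 1/5·π_1 + 1/10·π_2 + 1/10·π_3 + 1/5·π_4 + 1/5·π_5
  π_3 = 1/5·π_0 + 1/5·π_1 + 2/5·π_2 + 1/10·π_3 + 1/5·π_4 + 3/10·π_5
  π_4 = 1/5·π_0 + 1/10·π_1 + 1/10·π_2 + 1/5·π_3 + 1/10·π_4 + 1/10·π_5
  normalize: π_0 + π_1 + π_2 + π_3 + π_4 + π_5 = 1
Solving the linear system gives exactly π = [1688/12399, 2152/12399, 1847/12399, 931/4133, 1688/12399, 2231/12399].

π = [0.1361, 0.1736, 0.1490, 0.2253, 0.1361, 0.1799]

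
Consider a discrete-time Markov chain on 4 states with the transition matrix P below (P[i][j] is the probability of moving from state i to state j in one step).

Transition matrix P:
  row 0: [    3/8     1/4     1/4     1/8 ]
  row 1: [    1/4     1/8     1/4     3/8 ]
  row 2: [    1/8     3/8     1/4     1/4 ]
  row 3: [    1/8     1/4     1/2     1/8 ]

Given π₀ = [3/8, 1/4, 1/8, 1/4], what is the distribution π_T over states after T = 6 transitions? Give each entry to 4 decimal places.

t=0: π = [0.3750, 0.2500, 0.1250, 0.2500]
t=1: π = [0.2500, 0.2344, 0.3125, 0.2031]
t=2: π = [0.2168, 0.2598, 0.3008, 0.2227]
t=3: π = [0.2117, 0.2551, 0.3057, 0.2275]
t=4: π = [0.2098, 0.2563, 0.3069, 0.2270]
t=5: π = [0.2095, 0.2563, 0.3067, 0.2274]
t=6: π = [0.2094, 0.2563, 0.3069, 0.2274]

π = [0.2094, 0.2563, 0.3069, 0.2274]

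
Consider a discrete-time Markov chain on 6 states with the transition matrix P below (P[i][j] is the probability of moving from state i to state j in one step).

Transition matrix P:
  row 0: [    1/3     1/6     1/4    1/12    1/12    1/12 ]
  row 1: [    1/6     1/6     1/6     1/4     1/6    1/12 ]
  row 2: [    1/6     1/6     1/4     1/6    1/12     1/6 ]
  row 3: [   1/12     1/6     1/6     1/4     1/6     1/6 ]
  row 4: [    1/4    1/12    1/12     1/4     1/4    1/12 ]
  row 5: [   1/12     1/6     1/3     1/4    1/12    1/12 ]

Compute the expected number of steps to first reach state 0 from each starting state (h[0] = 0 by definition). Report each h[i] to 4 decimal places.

h = [0.0000, 6.6631, 6.7195, 7.2697, 6.0522, 7.2787]

First-step conditioning: h[0] = 0; for i ≠ 0, h[i] = 1 + Σ_k P[i][k]·h[k].
  h[1] = 1 + 1/6·h[1] + 1/6·h[2] + 1/4·h[3] + 1/6·h[4] + 1/12·h[5]
  h[2] = 1 + 1/6·h[1] + 1/4·h[2] + 1/6·h[3] + 1/12·h[4] + 1/6·h[5]
  h[3] = 1 + 1/6·h[1] + 1/6·h[2] + 1/4·h[3] + 1/6·h[4] + 1/6·h[5]
  h[4] = 1 + 1/12·h[1] + 1/12·h[2] + 1/4·h[3] + 1/4·h[4] + 1/12·h[5]
  h[5] = 1 + 1/6·h[1] + 1/3·h[2] + 1/4·h[3] + 1/12·h[4] + 1/12·h[5]
Solving the 5×5 linear system over states ≠ 0 gives exactly h = [0, 204324/30665, 206052/30665, 222924/30665, 185592/30665, 44640/6133] (h[0] = 0 is the target).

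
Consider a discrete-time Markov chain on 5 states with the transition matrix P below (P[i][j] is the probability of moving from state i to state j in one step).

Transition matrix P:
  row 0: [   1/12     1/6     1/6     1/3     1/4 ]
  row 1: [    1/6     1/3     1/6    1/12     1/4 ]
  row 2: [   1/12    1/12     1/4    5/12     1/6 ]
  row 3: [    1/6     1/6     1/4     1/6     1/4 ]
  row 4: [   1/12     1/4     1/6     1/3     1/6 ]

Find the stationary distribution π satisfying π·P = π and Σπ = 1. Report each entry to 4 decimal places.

Balance equations π_j = Σ_i π_i·P[i][j]:
  π_0 = 1/12·π_0 + 1/6·π_1 + 1/12·π_2 + 1/6·π_3 + 1/12·π_4
  π_1 = 1/6·π_0 + 1/3·π_1 + 1/12·π_2 + 1/6·π_3 + 1/4·π_4
  π_2 = 1/6·π_0 + 1/6·π_1 + 1/4·π_2 + 1/4·π_3 + 1/6·π_4
  π_3 = 1/3·π_0 + 1/12·π_1 + 5/12·π_2 + 1/6·π_3 + 1/3·π_4
  normalize: π_0 + π_1 + π_2 + π_3 + π_4 = 1
Solving the linear system gives exactly π = [201/1654, 3989/19848, 4073/19848, 5107/19848, 4267/19848].

π = [0.1215, 0.2010, 0.2052, 0.2573, 0.2150]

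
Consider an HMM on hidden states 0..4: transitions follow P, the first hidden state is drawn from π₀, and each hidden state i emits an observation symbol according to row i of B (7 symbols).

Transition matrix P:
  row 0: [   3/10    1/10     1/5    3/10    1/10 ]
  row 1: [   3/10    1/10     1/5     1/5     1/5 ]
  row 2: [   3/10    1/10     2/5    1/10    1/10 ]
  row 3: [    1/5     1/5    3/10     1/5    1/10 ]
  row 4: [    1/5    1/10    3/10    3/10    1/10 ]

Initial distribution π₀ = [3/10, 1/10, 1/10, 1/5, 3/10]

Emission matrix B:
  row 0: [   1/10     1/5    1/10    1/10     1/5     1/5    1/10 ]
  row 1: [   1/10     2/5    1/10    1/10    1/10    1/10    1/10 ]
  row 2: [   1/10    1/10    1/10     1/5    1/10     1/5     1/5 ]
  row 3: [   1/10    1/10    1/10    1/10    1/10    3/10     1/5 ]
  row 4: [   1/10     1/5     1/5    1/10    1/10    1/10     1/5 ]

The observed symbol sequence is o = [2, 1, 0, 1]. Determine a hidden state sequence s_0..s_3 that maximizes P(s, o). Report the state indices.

t=0: δ = [3.000e-02, 1.000e-02, 1.000e-02, 2.000e-02, 6.000e-02]  (obs o_0=2)
t=1: δ = [2.400e-03, 2.400e-03, 1.800e-03, 1.800e-03, 1.200e-03]  ψ = [4, 4, 4, 4, 4]  (obs o_1=1)
t=2: δ = [7.200e-05, 3.600e-05, 7.200e-05, 7.200e-05, 4.800e-05]  ψ = [0, 3, 2, 0, 1]  (obs o_2=0)
t=3: δ = [4.320e-06, 5.760e-06, 2.880e-06, 2.160e-06, 1.440e-06]  ψ = [0, 3, 2, 0, 0]  (obs o_3=1)
backtrack: best end state = 1; path = [4, 0, 3, 1]

path = [4, 0, 3, 1]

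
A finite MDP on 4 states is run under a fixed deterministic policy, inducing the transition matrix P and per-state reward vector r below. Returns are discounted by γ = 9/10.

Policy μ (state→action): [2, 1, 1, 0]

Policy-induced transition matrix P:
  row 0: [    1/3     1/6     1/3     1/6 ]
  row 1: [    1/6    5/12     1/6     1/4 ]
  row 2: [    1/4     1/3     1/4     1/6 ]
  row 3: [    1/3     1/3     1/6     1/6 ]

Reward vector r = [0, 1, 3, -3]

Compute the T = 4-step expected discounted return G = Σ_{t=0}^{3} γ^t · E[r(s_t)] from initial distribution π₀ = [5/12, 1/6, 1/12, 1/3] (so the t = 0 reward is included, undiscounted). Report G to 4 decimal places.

G = 0.5115

t=0: π = [0.4167, 0.1667, 0.0833, 0.3333], E[r] = -0.5833, γ^t·E[r] = -0.583333, running G = -0.583333
t=1: π = [0.2986, 0.2778, 0.2431, 0.1806], E[r] = 0.4653, γ^t·E[r] = 0.418750, running G = -0.164583
t=2: π = [0.2668, 0.3067, 0.2367, 0.1898], E[r] = 0.4473, γ^t·E[r] = 0.362344, running G = 0.197760
t=3: π = [0.2625, 0.3144, 0.2309, 0.1922], E[r] = 0.4303, γ^t·E[r] = 0.313699, running G = 0.511460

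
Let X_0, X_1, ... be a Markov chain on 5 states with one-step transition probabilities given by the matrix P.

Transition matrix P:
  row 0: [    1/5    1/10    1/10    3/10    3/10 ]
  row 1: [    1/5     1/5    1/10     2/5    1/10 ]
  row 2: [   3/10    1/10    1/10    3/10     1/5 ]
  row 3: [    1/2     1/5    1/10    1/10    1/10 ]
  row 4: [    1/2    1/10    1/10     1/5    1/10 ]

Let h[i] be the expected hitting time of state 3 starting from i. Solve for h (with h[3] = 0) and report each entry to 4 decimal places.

First-step conditioning: h[3] = 0; for i ≠ 3, h[i] = 1 + Σ_k P[i][k]·h[k].
  h[0] = 1 + 1/5·h[0] + 1/10·h[1] + 1/10·h[2] + 3/10·h[4]
  h[1] = 1 + 1/5·h[0] + 1/5·h[1] + 1/10·h[2] + 1/10·h[4]
  h[2] = 1 + 3/10·h[0] + 1/10·h[1] + 1/10·h[2] + 1/5·h[4]
  h[4] = 1 + 1/2·h[0] + 1/10·h[1] + 1/10·h[2] + 1/10·h[4]
Solving the 4×4 linear system over states ≠ 3 gives exactly h = [10800/3119, 9400/3119, 10710/3119, 0, 11700/3119] (h[3] = 0 is the target).

h = [3.4626, 3.0138, 3.4338, 0.0000, 3.7512]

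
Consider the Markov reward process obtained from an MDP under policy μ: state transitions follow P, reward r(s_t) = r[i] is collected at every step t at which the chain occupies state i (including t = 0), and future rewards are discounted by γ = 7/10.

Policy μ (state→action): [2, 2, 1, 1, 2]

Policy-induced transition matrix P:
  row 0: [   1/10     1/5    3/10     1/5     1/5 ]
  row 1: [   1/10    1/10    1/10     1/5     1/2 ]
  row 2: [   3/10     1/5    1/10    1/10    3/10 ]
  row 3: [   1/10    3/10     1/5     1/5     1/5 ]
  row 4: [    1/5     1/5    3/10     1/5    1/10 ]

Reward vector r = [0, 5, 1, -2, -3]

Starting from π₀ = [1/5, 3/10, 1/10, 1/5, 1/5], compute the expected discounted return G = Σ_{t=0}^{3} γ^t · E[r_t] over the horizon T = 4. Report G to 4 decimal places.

G = 0.6206

t=0: π = [0.2000, 0.3000, 0.1000, 0.2000, 0.2000], E[r] = 0.6000, γ^t·E[r] = 0.600000, running G = 0.600000
t=1: π = [0.1400, 0.1900, 0.2000, 0.1900, 0.2800], E[r] = -0.0700, γ^t·E[r] = -0.049000, running G = 0.551000
t=2: π = [0.1680, 0.2000, 0.2030, 0.1800, 0.2490], E[r] = 0.0960, γ^t·E[r] = 0.047040, running G = 0.598040
t=3: π = [0.1655, 0.1980, 0.2014, 0.1797, 0.2554], E[r] = 0.0658, γ^t·E[r] = 0.022569, running G = 0.620609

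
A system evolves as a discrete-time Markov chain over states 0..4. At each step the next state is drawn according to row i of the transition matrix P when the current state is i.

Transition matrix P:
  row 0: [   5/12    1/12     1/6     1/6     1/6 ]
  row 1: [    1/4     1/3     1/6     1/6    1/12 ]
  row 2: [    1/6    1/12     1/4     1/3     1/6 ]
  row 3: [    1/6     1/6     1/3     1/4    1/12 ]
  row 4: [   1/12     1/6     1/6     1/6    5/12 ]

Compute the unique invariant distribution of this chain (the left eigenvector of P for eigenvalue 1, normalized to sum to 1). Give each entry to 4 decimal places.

Balance equations π_j = Σ_i π_i·P[i][j]:
  π_0 = 5/12·π_0 + 1/4·π_1 + 1/6·π_2 + 1/6·π_3 + 1/12·π_4
  π_1 = 1/12·π_0 + 1/3·π_1 + 1/12·π_2 + 1/6·π_3 + 1/6·π_4
  π_2 = 1/6·π_0 + 1/6·π_1 + 1/4·π_2 + 1/3·π_3 + 1/6·π_4
  π_3 = 1/6·π_0 + 1/6·π_1 + 1/3·π_2 + 1/4·π_3 + 1/6·π_4
  normalize: π_0 + π_1 + π_2 + π_3 + π_4 = 1
Solving the linear system gives exactly π = [9/41, 115/738, 2/9, 2/9, 133/738].

π = [0.2195, 0.1558, 0.2222, 0.2222, 0.1802]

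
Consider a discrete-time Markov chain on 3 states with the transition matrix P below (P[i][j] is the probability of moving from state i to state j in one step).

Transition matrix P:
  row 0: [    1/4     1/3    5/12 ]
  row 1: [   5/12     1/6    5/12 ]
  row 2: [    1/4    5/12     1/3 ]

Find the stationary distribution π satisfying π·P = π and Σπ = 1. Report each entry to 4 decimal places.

π = [0.3022, 0.3132, 0.3846]

Balance equations π_j = Σ_i π_i·P[i][j]:
  π_0 = 1/4·π_0 + 5/12·π_1 + 1/4·π_2
  π_1 = 1/3·π_0 + 1/6·π_1 + 5/12·π_2
  normalize: π_0 + π_1 + π_2 = 1
Solving the linear system gives exactly π = [55/182, 57/182, 5/13].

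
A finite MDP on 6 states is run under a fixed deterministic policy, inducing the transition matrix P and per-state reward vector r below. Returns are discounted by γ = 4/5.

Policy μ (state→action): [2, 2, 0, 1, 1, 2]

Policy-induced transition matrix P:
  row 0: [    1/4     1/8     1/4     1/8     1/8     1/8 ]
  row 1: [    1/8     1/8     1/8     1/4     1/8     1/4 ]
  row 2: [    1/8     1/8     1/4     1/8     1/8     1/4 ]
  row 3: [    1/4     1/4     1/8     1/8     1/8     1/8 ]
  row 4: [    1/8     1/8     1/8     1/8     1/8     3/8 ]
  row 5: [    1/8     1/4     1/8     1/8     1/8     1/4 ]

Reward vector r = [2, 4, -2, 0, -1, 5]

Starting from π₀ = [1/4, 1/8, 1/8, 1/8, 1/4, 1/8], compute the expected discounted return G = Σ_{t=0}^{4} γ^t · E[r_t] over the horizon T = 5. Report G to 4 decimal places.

G = 5.1004

t=0: π = [0.2500, 0.1250, 0.1250, 0.1250, 0.2500, 0.1250], E[r] = 1.1250, γ^t·E[r] = 1.125000, running G = 1.125000
t=1: π = [0.1719, 0.1563, 0.1719, 0.1406, 0.1250, 0.2344], E[r] = 1.6719, γ^t·E[r] = 1.337500, running G = 2.462500
t=2: π = [0.1641, 0.1719, 0.1680, 0.1445, 0.1250, 0.2266], E[r] = 1.6875, γ^t·E[r] = 1.080000, running G = 3.542500
t=3: π = [0.1636, 0.1714, 0.1665, 0.1465, 0.1250, 0.2271], E[r] = 1.6899, γ^t·E[r] = 0.865250, running G = 4.407750
t=4: π = [0.1638, 0.1717, 0.1663, 0.1464, 0.1250, 0.2269], E[r] = 1.6911, γ^t·E[r] = 0.692675, running G = 5.100425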